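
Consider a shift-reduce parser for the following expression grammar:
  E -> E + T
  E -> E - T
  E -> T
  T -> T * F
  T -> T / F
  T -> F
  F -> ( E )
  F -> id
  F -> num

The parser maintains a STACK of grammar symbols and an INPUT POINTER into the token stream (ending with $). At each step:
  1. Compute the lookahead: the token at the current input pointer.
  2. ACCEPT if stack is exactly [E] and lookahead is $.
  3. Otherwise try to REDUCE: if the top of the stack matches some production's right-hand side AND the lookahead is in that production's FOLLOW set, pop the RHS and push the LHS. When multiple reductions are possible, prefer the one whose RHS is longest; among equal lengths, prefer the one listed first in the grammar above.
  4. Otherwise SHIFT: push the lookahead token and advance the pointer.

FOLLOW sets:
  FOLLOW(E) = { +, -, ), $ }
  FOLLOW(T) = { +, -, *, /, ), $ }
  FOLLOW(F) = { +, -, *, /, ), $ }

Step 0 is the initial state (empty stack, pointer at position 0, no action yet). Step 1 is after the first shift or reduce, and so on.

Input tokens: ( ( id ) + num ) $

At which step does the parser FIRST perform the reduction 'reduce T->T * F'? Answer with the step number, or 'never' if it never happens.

Answer: never

Derivation:
Step 1: shift (. Stack=[(] ptr=1 lookahead=( remaining=[( id ) + num ) $]
Step 2: shift (. Stack=[( (] ptr=2 lookahead=id remaining=[id ) + num ) $]
Step 3: shift id. Stack=[( ( id] ptr=3 lookahead=) remaining=[) + num ) $]
Step 4: reduce F->id. Stack=[( ( F] ptr=3 lookahead=) remaining=[) + num ) $]
Step 5: reduce T->F. Stack=[( ( T] ptr=3 lookahead=) remaining=[) + num ) $]
Step 6: reduce E->T. Stack=[( ( E] ptr=3 lookahead=) remaining=[) + num ) $]
Step 7: shift ). Stack=[( ( E )] ptr=4 lookahead=+ remaining=[+ num ) $]
Step 8: reduce F->( E ). Stack=[( F] ptr=4 lookahead=+ remaining=[+ num ) $]
Step 9: reduce T->F. Stack=[( T] ptr=4 lookahead=+ remaining=[+ num ) $]
Step 10: reduce E->T. Stack=[( E] ptr=4 lookahead=+ remaining=[+ num ) $]
Step 11: shift +. Stack=[( E +] ptr=5 lookahead=num remaining=[num ) $]
Step 12: shift num. Stack=[( E + num] ptr=6 lookahead=) remaining=[) $]
Step 13: reduce F->num. Stack=[( E + F] ptr=6 lookahead=) remaining=[) $]
Step 14: reduce T->F. Stack=[( E + T] ptr=6 lookahead=) remaining=[) $]
Step 15: reduce E->E + T. Stack=[( E] ptr=6 lookahead=) remaining=[) $]
Step 16: shift ). Stack=[( E )] ptr=7 lookahead=$ remaining=[$]
Step 17: reduce F->( E ). Stack=[F] ptr=7 lookahead=$ remaining=[$]
Step 18: reduce T->F. Stack=[T] ptr=7 lookahead=$ remaining=[$]
Step 19: reduce E->T. Stack=[E] ptr=7 lookahead=$ remaining=[$]
Step 20: accept. Stack=[E] ptr=7 lookahead=$ remaining=[$]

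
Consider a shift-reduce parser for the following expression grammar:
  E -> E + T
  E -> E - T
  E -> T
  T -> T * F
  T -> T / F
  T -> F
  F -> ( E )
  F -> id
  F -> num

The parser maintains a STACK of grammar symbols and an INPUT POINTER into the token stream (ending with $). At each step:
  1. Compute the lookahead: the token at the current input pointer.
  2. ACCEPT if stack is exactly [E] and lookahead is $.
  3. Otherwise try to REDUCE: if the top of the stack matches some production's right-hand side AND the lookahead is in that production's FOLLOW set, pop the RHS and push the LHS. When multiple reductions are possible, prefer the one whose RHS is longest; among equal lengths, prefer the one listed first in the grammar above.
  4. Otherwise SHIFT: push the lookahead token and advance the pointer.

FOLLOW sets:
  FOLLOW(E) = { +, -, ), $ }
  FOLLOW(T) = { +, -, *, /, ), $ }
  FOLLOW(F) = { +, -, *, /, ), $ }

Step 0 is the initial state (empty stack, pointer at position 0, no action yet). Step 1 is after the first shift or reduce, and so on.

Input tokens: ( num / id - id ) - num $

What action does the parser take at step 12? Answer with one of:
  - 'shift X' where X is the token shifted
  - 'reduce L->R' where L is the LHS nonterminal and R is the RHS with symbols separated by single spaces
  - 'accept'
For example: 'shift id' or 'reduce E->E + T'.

Step 1: shift (. Stack=[(] ptr=1 lookahead=num remaining=[num / id - id ) - num $]
Step 2: shift num. Stack=[( num] ptr=2 lookahead=/ remaining=[/ id - id ) - num $]
Step 3: reduce F->num. Stack=[( F] ptr=2 lookahead=/ remaining=[/ id - id ) - num $]
Step 4: reduce T->F. Stack=[( T] ptr=2 lookahead=/ remaining=[/ id - id ) - num $]
Step 5: shift /. Stack=[( T /] ptr=3 lookahead=id remaining=[id - id ) - num $]
Step 6: shift id. Stack=[( T / id] ptr=4 lookahead=- remaining=[- id ) - num $]
Step 7: reduce F->id. Stack=[( T / F] ptr=4 lookahead=- remaining=[- id ) - num $]
Step 8: reduce T->T / F. Stack=[( T] ptr=4 lookahead=- remaining=[- id ) - num $]
Step 9: reduce E->T. Stack=[( E] ptr=4 lookahead=- remaining=[- id ) - num $]
Step 10: shift -. Stack=[( E -] ptr=5 lookahead=id remaining=[id ) - num $]
Step 11: shift id. Stack=[( E - id] ptr=6 lookahead=) remaining=[) - num $]
Step 12: reduce F->id. Stack=[( E - F] ptr=6 lookahead=) remaining=[) - num $]

Answer: reduce F->id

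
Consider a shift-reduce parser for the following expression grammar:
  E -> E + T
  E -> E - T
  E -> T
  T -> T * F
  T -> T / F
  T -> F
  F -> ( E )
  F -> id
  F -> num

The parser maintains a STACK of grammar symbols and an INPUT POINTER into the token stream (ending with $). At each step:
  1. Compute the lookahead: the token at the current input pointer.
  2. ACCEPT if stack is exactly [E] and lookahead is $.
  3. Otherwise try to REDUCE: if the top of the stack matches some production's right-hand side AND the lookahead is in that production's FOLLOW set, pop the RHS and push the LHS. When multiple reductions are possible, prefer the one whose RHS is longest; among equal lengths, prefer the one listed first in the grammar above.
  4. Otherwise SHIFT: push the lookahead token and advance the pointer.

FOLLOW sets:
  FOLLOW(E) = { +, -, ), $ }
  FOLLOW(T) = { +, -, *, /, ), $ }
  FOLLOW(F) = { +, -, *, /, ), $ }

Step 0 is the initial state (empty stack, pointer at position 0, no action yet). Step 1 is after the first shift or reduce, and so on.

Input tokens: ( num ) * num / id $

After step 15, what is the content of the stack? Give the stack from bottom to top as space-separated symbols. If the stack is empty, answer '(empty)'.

Answer: T / F

Derivation:
Step 1: shift (. Stack=[(] ptr=1 lookahead=num remaining=[num ) * num / id $]
Step 2: shift num. Stack=[( num] ptr=2 lookahead=) remaining=[) * num / id $]
Step 3: reduce F->num. Stack=[( F] ptr=2 lookahead=) remaining=[) * num / id $]
Step 4: reduce T->F. Stack=[( T] ptr=2 lookahead=) remaining=[) * num / id $]
Step 5: reduce E->T. Stack=[( E] ptr=2 lookahead=) remaining=[) * num / id $]
Step 6: shift ). Stack=[( E )] ptr=3 lookahead=* remaining=[* num / id $]
Step 7: reduce F->( E ). Stack=[F] ptr=3 lookahead=* remaining=[* num / id $]
Step 8: reduce T->F. Stack=[T] ptr=3 lookahead=* remaining=[* num / id $]
Step 9: shift *. Stack=[T *] ptr=4 lookahead=num remaining=[num / id $]
Step 10: shift num. Stack=[T * num] ptr=5 lookahead=/ remaining=[/ id $]
Step 11: reduce F->num. Stack=[T * F] ptr=5 lookahead=/ remaining=[/ id $]
Step 12: reduce T->T * F. Stack=[T] ptr=5 lookahead=/ remaining=[/ id $]
Step 13: shift /. Stack=[T /] ptr=6 lookahead=id remaining=[id $]
Step 14: shift id. Stack=[T / id] ptr=7 lookahead=$ remaining=[$]
Step 15: reduce F->id. Stack=[T / F] ptr=7 lookahead=$ remaining=[$]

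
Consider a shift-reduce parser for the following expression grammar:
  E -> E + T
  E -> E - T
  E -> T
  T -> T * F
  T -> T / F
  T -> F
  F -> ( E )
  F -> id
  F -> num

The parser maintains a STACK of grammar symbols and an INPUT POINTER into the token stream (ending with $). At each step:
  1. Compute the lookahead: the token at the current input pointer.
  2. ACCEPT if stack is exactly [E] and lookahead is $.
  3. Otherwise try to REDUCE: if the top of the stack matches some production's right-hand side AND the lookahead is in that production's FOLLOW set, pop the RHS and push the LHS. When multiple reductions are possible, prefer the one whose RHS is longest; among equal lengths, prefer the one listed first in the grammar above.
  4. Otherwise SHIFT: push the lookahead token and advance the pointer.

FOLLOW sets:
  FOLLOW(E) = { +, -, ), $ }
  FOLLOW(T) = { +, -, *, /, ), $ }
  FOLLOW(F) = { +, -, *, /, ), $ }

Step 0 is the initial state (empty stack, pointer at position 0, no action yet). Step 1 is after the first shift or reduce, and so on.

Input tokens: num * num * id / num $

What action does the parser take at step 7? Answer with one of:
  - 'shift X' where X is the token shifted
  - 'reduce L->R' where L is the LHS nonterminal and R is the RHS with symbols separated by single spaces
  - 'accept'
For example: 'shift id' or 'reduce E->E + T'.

Step 1: shift num. Stack=[num] ptr=1 lookahead=* remaining=[* num * id / num $]
Step 2: reduce F->num. Stack=[F] ptr=1 lookahead=* remaining=[* num * id / num $]
Step 3: reduce T->F. Stack=[T] ptr=1 lookahead=* remaining=[* num * id / num $]
Step 4: shift *. Stack=[T *] ptr=2 lookahead=num remaining=[num * id / num $]
Step 5: shift num. Stack=[T * num] ptr=3 lookahead=* remaining=[* id / num $]
Step 6: reduce F->num. Stack=[T * F] ptr=3 lookahead=* remaining=[* id / num $]
Step 7: reduce T->T * F. Stack=[T] ptr=3 lookahead=* remaining=[* id / num $]

Answer: reduce T->T * F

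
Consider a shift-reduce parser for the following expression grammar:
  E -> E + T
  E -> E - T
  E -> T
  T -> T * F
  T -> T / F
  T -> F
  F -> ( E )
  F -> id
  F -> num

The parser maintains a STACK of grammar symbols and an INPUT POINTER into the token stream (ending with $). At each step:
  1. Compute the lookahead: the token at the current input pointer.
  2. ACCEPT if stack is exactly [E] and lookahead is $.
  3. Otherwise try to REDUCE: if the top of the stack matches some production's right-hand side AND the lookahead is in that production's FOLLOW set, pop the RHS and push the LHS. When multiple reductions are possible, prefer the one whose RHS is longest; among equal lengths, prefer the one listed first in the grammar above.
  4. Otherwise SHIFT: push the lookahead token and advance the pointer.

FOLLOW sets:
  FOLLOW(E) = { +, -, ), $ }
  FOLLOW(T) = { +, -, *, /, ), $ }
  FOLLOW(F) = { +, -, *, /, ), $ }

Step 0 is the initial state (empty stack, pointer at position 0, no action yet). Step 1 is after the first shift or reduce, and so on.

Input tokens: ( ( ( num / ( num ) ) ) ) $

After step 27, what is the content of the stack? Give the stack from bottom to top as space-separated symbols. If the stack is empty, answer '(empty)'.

Answer: T

Derivation:
Step 1: shift (. Stack=[(] ptr=1 lookahead=( remaining=[( ( num / ( num ) ) ) ) $]
Step 2: shift (. Stack=[( (] ptr=2 lookahead=( remaining=[( num / ( num ) ) ) ) $]
Step 3: shift (. Stack=[( ( (] ptr=3 lookahead=num remaining=[num / ( num ) ) ) ) $]
Step 4: shift num. Stack=[( ( ( num] ptr=4 lookahead=/ remaining=[/ ( num ) ) ) ) $]
Step 5: reduce F->num. Stack=[( ( ( F] ptr=4 lookahead=/ remaining=[/ ( num ) ) ) ) $]
Step 6: reduce T->F. Stack=[( ( ( T] ptr=4 lookahead=/ remaining=[/ ( num ) ) ) ) $]
Step 7: shift /. Stack=[( ( ( T /] ptr=5 lookahead=( remaining=[( num ) ) ) ) $]
Step 8: shift (. Stack=[( ( ( T / (] ptr=6 lookahead=num remaining=[num ) ) ) ) $]
Step 9: shift num. Stack=[( ( ( T / ( num] ptr=7 lookahead=) remaining=[) ) ) ) $]
Step 10: reduce F->num. Stack=[( ( ( T / ( F] ptr=7 lookahead=) remaining=[) ) ) ) $]
Step 11: reduce T->F. Stack=[( ( ( T / ( T] ptr=7 lookahead=) remaining=[) ) ) ) $]
Step 12: reduce E->T. Stack=[( ( ( T / ( E] ptr=7 lookahead=) remaining=[) ) ) ) $]
Step 13: shift ). Stack=[( ( ( T / ( E )] ptr=8 lookahead=) remaining=[) ) ) $]
Step 14: reduce F->( E ). Stack=[( ( ( T / F] ptr=8 lookahead=) remaining=[) ) ) $]
Step 15: reduce T->T / F. Stack=[( ( ( T] ptr=8 lookahead=) remaining=[) ) ) $]
Step 16: reduce E->T. Stack=[( ( ( E] ptr=8 lookahead=) remaining=[) ) ) $]
Step 17: shift ). Stack=[( ( ( E )] ptr=9 lookahead=) remaining=[) ) $]
Step 18: reduce F->( E ). Stack=[( ( F] ptr=9 lookahead=) remaining=[) ) $]
Step 19: reduce T->F. Stack=[( ( T] ptr=9 lookahead=) remaining=[) ) $]
Step 20: reduce E->T. Stack=[( ( E] ptr=9 lookahead=) remaining=[) ) $]
Step 21: shift ). Stack=[( ( E )] ptr=10 lookahead=) remaining=[) $]
Step 22: reduce F->( E ). Stack=[( F] ptr=10 lookahead=) remaining=[) $]
Step 23: reduce T->F. Stack=[( T] ptr=10 lookahead=) remaining=[) $]
Step 24: reduce E->T. Stack=[( E] ptr=10 lookahead=) remaining=[) $]
Step 25: shift ). Stack=[( E )] ptr=11 lookahead=$ remaining=[$]
Step 26: reduce F->( E ). Stack=[F] ptr=11 lookahead=$ remaining=[$]
Step 27: reduce T->F. Stack=[T] ptr=11 lookahead=$ remaining=[$]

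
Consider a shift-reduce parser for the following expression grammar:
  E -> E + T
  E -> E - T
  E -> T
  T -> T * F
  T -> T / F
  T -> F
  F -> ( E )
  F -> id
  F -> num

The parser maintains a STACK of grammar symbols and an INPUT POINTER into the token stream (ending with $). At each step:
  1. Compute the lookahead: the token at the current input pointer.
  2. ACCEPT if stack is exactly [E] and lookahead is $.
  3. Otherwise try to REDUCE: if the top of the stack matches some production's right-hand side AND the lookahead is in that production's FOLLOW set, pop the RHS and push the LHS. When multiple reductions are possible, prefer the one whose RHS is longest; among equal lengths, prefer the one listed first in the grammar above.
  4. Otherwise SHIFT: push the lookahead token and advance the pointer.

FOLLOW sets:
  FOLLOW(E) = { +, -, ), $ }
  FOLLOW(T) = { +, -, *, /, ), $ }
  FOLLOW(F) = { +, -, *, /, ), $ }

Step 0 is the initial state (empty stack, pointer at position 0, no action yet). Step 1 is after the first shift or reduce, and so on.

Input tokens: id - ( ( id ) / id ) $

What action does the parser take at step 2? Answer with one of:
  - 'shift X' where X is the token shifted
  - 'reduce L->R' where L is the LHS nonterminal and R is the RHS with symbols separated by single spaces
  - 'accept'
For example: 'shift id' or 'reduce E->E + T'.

Step 1: shift id. Stack=[id] ptr=1 lookahead=- remaining=[- ( ( id ) / id ) $]
Step 2: reduce F->id. Stack=[F] ptr=1 lookahead=- remaining=[- ( ( id ) / id ) $]

Answer: reduce F->id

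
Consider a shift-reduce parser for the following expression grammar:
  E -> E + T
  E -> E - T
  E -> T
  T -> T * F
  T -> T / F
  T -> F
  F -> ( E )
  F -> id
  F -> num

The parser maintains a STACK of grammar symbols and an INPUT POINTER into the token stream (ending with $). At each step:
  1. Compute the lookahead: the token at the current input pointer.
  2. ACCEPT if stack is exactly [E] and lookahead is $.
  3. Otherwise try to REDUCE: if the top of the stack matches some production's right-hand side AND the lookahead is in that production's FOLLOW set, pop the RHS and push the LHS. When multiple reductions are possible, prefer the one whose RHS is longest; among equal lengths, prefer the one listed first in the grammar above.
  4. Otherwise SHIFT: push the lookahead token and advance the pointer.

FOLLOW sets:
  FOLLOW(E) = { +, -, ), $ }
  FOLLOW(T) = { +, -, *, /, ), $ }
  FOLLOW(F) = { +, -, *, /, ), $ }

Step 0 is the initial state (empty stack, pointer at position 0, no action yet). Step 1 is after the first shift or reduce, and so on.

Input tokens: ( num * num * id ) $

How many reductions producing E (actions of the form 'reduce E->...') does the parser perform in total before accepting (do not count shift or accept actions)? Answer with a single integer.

Step 1: shift (. Stack=[(] ptr=1 lookahead=num remaining=[num * num * id ) $]
Step 2: shift num. Stack=[( num] ptr=2 lookahead=* remaining=[* num * id ) $]
Step 3: reduce F->num. Stack=[( F] ptr=2 lookahead=* remaining=[* num * id ) $]
Step 4: reduce T->F. Stack=[( T] ptr=2 lookahead=* remaining=[* num * id ) $]
Step 5: shift *. Stack=[( T *] ptr=3 lookahead=num remaining=[num * id ) $]
Step 6: shift num. Stack=[( T * num] ptr=4 lookahead=* remaining=[* id ) $]
Step 7: reduce F->num. Stack=[( T * F] ptr=4 lookahead=* remaining=[* id ) $]
Step 8: reduce T->T * F. Stack=[( T] ptr=4 lookahead=* remaining=[* id ) $]
Step 9: shift *. Stack=[( T *] ptr=5 lookahead=id remaining=[id ) $]
Step 10: shift id. Stack=[( T * id] ptr=6 lookahead=) remaining=[) $]
Step 11: reduce F->id. Stack=[( T * F] ptr=6 lookahead=) remaining=[) $]
Step 12: reduce T->T * F. Stack=[( T] ptr=6 lookahead=) remaining=[) $]
Step 13: reduce E->T. Stack=[( E] ptr=6 lookahead=) remaining=[) $]
Step 14: shift ). Stack=[( E )] ptr=7 lookahead=$ remaining=[$]
Step 15: reduce F->( E ). Stack=[F] ptr=7 lookahead=$ remaining=[$]
Step 16: reduce T->F. Stack=[T] ptr=7 lookahead=$ remaining=[$]
Step 17: reduce E->T. Stack=[E] ptr=7 lookahead=$ remaining=[$]
Step 18: accept. Stack=[E] ptr=7 lookahead=$ remaining=[$]

Answer: 2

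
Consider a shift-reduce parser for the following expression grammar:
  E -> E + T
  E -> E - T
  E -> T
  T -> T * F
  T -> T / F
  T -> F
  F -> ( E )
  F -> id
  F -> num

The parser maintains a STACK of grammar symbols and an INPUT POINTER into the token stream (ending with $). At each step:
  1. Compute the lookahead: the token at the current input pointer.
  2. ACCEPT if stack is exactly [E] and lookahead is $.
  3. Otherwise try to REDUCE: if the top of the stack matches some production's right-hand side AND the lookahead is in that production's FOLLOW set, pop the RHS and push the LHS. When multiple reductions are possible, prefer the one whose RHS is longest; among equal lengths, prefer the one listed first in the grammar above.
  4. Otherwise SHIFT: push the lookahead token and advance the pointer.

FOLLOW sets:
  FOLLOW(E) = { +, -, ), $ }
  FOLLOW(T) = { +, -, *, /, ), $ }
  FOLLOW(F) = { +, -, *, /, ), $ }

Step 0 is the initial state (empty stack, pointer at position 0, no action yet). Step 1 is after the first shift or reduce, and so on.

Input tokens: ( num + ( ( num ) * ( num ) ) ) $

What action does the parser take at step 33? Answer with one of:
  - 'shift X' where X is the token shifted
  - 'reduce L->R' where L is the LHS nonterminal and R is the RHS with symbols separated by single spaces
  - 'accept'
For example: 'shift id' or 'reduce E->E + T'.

Step 1: shift (. Stack=[(] ptr=1 lookahead=num remaining=[num + ( ( num ) * ( num ) ) ) $]
Step 2: shift num. Stack=[( num] ptr=2 lookahead=+ remaining=[+ ( ( num ) * ( num ) ) ) $]
Step 3: reduce F->num. Stack=[( F] ptr=2 lookahead=+ remaining=[+ ( ( num ) * ( num ) ) ) $]
Step 4: reduce T->F. Stack=[( T] ptr=2 lookahead=+ remaining=[+ ( ( num ) * ( num ) ) ) $]
Step 5: reduce E->T. Stack=[( E] ptr=2 lookahead=+ remaining=[+ ( ( num ) * ( num ) ) ) $]
Step 6: shift +. Stack=[( E +] ptr=3 lookahead=( remaining=[( ( num ) * ( num ) ) ) $]
Step 7: shift (. Stack=[( E + (] ptr=4 lookahead=( remaining=[( num ) * ( num ) ) ) $]
Step 8: shift (. Stack=[( E + ( (] ptr=5 lookahead=num remaining=[num ) * ( num ) ) ) $]
Step 9: shift num. Stack=[( E + ( ( num] ptr=6 lookahead=) remaining=[) * ( num ) ) ) $]
Step 10: reduce F->num. Stack=[( E + ( ( F] ptr=6 lookahead=) remaining=[) * ( num ) ) ) $]
Step 11: reduce T->F. Stack=[( E + ( ( T] ptr=6 lookahead=) remaining=[) * ( num ) ) ) $]
Step 12: reduce E->T. Stack=[( E + ( ( E] ptr=6 lookahead=) remaining=[) * ( num ) ) ) $]
Step 13: shift ). Stack=[( E + ( ( E )] ptr=7 lookahead=* remaining=[* ( num ) ) ) $]
Step 14: reduce F->( E ). Stack=[( E + ( F] ptr=7 lookahead=* remaining=[* ( num ) ) ) $]
Step 15: reduce T->F. Stack=[( E + ( T] ptr=7 lookahead=* remaining=[* ( num ) ) ) $]
Step 16: shift *. Stack=[( E + ( T *] ptr=8 lookahead=( remaining=[( num ) ) ) $]
Step 17: shift (. Stack=[( E + ( T * (] ptr=9 lookahead=num remaining=[num ) ) ) $]
Step 18: shift num. Stack=[( E + ( T * ( num] ptr=10 lookahead=) remaining=[) ) ) $]
Step 19: reduce F->num. Stack=[( E + ( T * ( F] ptr=10 lookahead=) remaining=[) ) ) $]
Step 20: reduce T->F. Stack=[( E + ( T * ( T] ptr=10 lookahead=) remaining=[) ) ) $]
Step 21: reduce E->T. Stack=[( E + ( T * ( E] ptr=10 lookahead=) remaining=[) ) ) $]
Step 22: shift ). Stack=[( E + ( T * ( E )] ptr=11 lookahead=) remaining=[) ) $]
Step 23: reduce F->( E ). Stack=[( E + ( T * F] ptr=11 lookahead=) remaining=[) ) $]
Step 24: reduce T->T * F. Stack=[( E + ( T] ptr=11 lookahead=) remaining=[) ) $]
Step 25: reduce E->T. Stack=[( E + ( E] ptr=11 lookahead=) remaining=[) ) $]
Step 26: shift ). Stack=[( E + ( E )] ptr=12 lookahead=) remaining=[) $]
Step 27: reduce F->( E ). Stack=[( E + F] ptr=12 lookahead=) remaining=[) $]
Step 28: reduce T->F. Stack=[( E + T] ptr=12 lookahead=) remaining=[) $]
Step 29: reduce E->E + T. Stack=[( E] ptr=12 lookahead=) remaining=[) $]
Step 30: shift ). Stack=[( E )] ptr=13 lookahead=$ remaining=[$]
Step 31: reduce F->( E ). Stack=[F] ptr=13 lookahead=$ remaining=[$]
Step 32: reduce T->F. Stack=[T] ptr=13 lookahead=$ remaining=[$]
Step 33: reduce E->T. Stack=[E] ptr=13 lookahead=$ remaining=[$]

Answer: reduce E->T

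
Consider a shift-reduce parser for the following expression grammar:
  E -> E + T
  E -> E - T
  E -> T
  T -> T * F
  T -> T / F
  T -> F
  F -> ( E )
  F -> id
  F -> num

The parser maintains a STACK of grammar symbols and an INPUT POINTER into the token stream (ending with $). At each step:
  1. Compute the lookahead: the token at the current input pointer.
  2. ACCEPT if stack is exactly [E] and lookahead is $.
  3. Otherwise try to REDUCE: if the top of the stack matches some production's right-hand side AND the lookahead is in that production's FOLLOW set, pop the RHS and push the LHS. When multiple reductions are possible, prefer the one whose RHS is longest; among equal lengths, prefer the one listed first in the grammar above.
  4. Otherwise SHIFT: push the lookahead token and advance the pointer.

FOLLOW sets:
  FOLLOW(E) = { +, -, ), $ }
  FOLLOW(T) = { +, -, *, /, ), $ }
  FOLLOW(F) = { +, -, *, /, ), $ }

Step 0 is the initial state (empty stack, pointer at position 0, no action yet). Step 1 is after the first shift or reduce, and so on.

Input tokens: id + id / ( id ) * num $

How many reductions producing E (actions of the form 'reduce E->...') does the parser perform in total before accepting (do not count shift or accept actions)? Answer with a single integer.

Step 1: shift id. Stack=[id] ptr=1 lookahead=+ remaining=[+ id / ( id ) * num $]
Step 2: reduce F->id. Stack=[F] ptr=1 lookahead=+ remaining=[+ id / ( id ) * num $]
Step 3: reduce T->F. Stack=[T] ptr=1 lookahead=+ remaining=[+ id / ( id ) * num $]
Step 4: reduce E->T. Stack=[E] ptr=1 lookahead=+ remaining=[+ id / ( id ) * num $]
Step 5: shift +. Stack=[E +] ptr=2 lookahead=id remaining=[id / ( id ) * num $]
Step 6: shift id. Stack=[E + id] ptr=3 lookahead=/ remaining=[/ ( id ) * num $]
Step 7: reduce F->id. Stack=[E + F] ptr=3 lookahead=/ remaining=[/ ( id ) * num $]
Step 8: reduce T->F. Stack=[E + T] ptr=3 lookahead=/ remaining=[/ ( id ) * num $]
Step 9: shift /. Stack=[E + T /] ptr=4 lookahead=( remaining=[( id ) * num $]
Step 10: shift (. Stack=[E + T / (] ptr=5 lookahead=id remaining=[id ) * num $]
Step 11: shift id. Stack=[E + T / ( id] ptr=6 lookahead=) remaining=[) * num $]
Step 12: reduce F->id. Stack=[E + T / ( F] ptr=6 lookahead=) remaining=[) * num $]
Step 13: reduce T->F. Stack=[E + T / ( T] ptr=6 lookahead=) remaining=[) * num $]
Step 14: reduce E->T. Stack=[E + T / ( E] ptr=6 lookahead=) remaining=[) * num $]
Step 15: shift ). Stack=[E + T / ( E )] ptr=7 lookahead=* remaining=[* num $]
Step 16: reduce F->( E ). Stack=[E + T / F] ptr=7 lookahead=* remaining=[* num $]
Step 17: reduce T->T / F. Stack=[E + T] ptr=7 lookahead=* remaining=[* num $]
Step 18: shift *. Stack=[E + T *] ptr=8 lookahead=num remaining=[num $]
Step 19: shift num. Stack=[E + T * num] ptr=9 lookahead=$ remaining=[$]
Step 20: reduce F->num. Stack=[E + T * F] ptr=9 lookahead=$ remaining=[$]
Step 21: reduce T->T * F. Stack=[E + T] ptr=9 lookahead=$ remaining=[$]
Step 22: reduce E->E + T. Stack=[E] ptr=9 lookahead=$ remaining=[$]
Step 23: accept. Stack=[E] ptr=9 lookahead=$ remaining=[$]

Answer: 3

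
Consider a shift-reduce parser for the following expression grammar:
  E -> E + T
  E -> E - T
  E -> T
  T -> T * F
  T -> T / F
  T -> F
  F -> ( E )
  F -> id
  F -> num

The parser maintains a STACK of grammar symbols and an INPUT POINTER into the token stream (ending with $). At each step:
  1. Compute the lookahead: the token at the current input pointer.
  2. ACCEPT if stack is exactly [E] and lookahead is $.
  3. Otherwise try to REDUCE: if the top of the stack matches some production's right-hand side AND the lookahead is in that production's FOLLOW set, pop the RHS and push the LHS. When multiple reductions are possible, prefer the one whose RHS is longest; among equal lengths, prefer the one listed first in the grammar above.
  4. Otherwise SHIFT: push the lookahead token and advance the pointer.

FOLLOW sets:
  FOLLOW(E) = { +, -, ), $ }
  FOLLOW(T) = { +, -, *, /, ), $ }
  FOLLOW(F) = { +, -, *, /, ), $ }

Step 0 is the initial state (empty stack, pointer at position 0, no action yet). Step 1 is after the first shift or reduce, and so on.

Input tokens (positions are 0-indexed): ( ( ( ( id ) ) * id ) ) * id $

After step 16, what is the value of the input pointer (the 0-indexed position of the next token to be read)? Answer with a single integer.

Step 1: shift (. Stack=[(] ptr=1 lookahead=( remaining=[( ( ( id ) ) * id ) ) * id $]
Step 2: shift (. Stack=[( (] ptr=2 lookahead=( remaining=[( ( id ) ) * id ) ) * id $]
Step 3: shift (. Stack=[( ( (] ptr=3 lookahead=( remaining=[( id ) ) * id ) ) * id $]
Step 4: shift (. Stack=[( ( ( (] ptr=4 lookahead=id remaining=[id ) ) * id ) ) * id $]
Step 5: shift id. Stack=[( ( ( ( id] ptr=5 lookahead=) remaining=[) ) * id ) ) * id $]
Step 6: reduce F->id. Stack=[( ( ( ( F] ptr=5 lookahead=) remaining=[) ) * id ) ) * id $]
Step 7: reduce T->F. Stack=[( ( ( ( T] ptr=5 lookahead=) remaining=[) ) * id ) ) * id $]
Step 8: reduce E->T. Stack=[( ( ( ( E] ptr=5 lookahead=) remaining=[) ) * id ) ) * id $]
Step 9: shift ). Stack=[( ( ( ( E )] ptr=6 lookahead=) remaining=[) * id ) ) * id $]
Step 10: reduce F->( E ). Stack=[( ( ( F] ptr=6 lookahead=) remaining=[) * id ) ) * id $]
Step 11: reduce T->F. Stack=[( ( ( T] ptr=6 lookahead=) remaining=[) * id ) ) * id $]
Step 12: reduce E->T. Stack=[( ( ( E] ptr=6 lookahead=) remaining=[) * id ) ) * id $]
Step 13: shift ). Stack=[( ( ( E )] ptr=7 lookahead=* remaining=[* id ) ) * id $]
Step 14: reduce F->( E ). Stack=[( ( F] ptr=7 lookahead=* remaining=[* id ) ) * id $]
Step 15: reduce T->F. Stack=[( ( T] ptr=7 lookahead=* remaining=[* id ) ) * id $]
Step 16: shift *. Stack=[( ( T *] ptr=8 lookahead=id remaining=[id ) ) * id $]

Answer: 8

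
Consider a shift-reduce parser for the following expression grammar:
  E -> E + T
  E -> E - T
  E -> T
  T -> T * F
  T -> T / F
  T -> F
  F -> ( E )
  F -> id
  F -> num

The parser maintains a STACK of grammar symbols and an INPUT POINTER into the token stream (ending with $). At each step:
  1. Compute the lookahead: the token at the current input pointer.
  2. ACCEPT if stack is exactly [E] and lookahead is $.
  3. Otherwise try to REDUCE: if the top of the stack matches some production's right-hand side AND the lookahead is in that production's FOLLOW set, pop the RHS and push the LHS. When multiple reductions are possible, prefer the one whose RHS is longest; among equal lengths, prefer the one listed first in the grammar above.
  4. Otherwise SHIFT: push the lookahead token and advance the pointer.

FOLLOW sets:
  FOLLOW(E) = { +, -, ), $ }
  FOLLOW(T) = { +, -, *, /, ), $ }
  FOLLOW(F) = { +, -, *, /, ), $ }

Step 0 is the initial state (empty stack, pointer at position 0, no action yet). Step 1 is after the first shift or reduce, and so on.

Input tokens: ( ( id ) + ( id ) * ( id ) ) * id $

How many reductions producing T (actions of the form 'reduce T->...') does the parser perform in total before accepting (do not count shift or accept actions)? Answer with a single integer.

Step 1: shift (. Stack=[(] ptr=1 lookahead=( remaining=[( id ) + ( id ) * ( id ) ) * id $]
Step 2: shift (. Stack=[( (] ptr=2 lookahead=id remaining=[id ) + ( id ) * ( id ) ) * id $]
Step 3: shift id. Stack=[( ( id] ptr=3 lookahead=) remaining=[) + ( id ) * ( id ) ) * id $]
Step 4: reduce F->id. Stack=[( ( F] ptr=3 lookahead=) remaining=[) + ( id ) * ( id ) ) * id $]
Step 5: reduce T->F. Stack=[( ( T] ptr=3 lookahead=) remaining=[) + ( id ) * ( id ) ) * id $]
Step 6: reduce E->T. Stack=[( ( E] ptr=3 lookahead=) remaining=[) + ( id ) * ( id ) ) * id $]
Step 7: shift ). Stack=[( ( E )] ptr=4 lookahead=+ remaining=[+ ( id ) * ( id ) ) * id $]
Step 8: reduce F->( E ). Stack=[( F] ptr=4 lookahead=+ remaining=[+ ( id ) * ( id ) ) * id $]
Step 9: reduce T->F. Stack=[( T] ptr=4 lookahead=+ remaining=[+ ( id ) * ( id ) ) * id $]
Step 10: reduce E->T. Stack=[( E] ptr=4 lookahead=+ remaining=[+ ( id ) * ( id ) ) * id $]
Step 11: shift +. Stack=[( E +] ptr=5 lookahead=( remaining=[( id ) * ( id ) ) * id $]
Step 12: shift (. Stack=[( E + (] ptr=6 lookahead=id remaining=[id ) * ( id ) ) * id $]
Step 13: shift id. Stack=[( E + ( id] ptr=7 lookahead=) remaining=[) * ( id ) ) * id $]
Step 14: reduce F->id. Stack=[( E + ( F] ptr=7 lookahead=) remaining=[) * ( id ) ) * id $]
Step 15: reduce T->F. Stack=[( E + ( T] ptr=7 lookahead=) remaining=[) * ( id ) ) * id $]
Step 16: reduce E->T. Stack=[( E + ( E] ptr=7 lookahead=) remaining=[) * ( id ) ) * id $]
Step 17: shift ). Stack=[( E + ( E )] ptr=8 lookahead=* remaining=[* ( id ) ) * id $]
Step 18: reduce F->( E ). Stack=[( E + F] ptr=8 lookahead=* remaining=[* ( id ) ) * id $]
Step 19: reduce T->F. Stack=[( E + T] ptr=8 lookahead=* remaining=[* ( id ) ) * id $]
Step 20: shift *. Stack=[( E + T *] ptr=9 lookahead=( remaining=[( id ) ) * id $]
Step 21: shift (. Stack=[( E + T * (] ptr=10 lookahead=id remaining=[id ) ) * id $]
Step 22: shift id. Stack=[( E + T * ( id] ptr=11 lookahead=) remaining=[) ) * id $]
Step 23: reduce F->id. Stack=[( E + T * ( F] ptr=11 lookahead=) remaining=[) ) * id $]
Step 24: reduce T->F. Stack=[( E + T * ( T] ptr=11 lookahead=) remaining=[) ) * id $]
Step 25: reduce E->T. Stack=[( E + T * ( E] ptr=11 lookahead=) remaining=[) ) * id $]
Step 26: shift ). Stack=[( E + T * ( E )] ptr=12 lookahead=) remaining=[) * id $]
Step 27: reduce F->( E ). Stack=[( E + T * F] ptr=12 lookahead=) remaining=[) * id $]
Step 28: reduce T->T * F. Stack=[( E + T] ptr=12 lookahead=) remaining=[) * id $]
Step 29: reduce E->E + T. Stack=[( E] ptr=12 lookahead=) remaining=[) * id $]
Step 30: shift ). Stack=[( E )] ptr=13 lookahead=* remaining=[* id $]
Step 31: reduce F->( E ). Stack=[F] ptr=13 lookahead=* remaining=[* id $]
Step 32: reduce T->F. Stack=[T] ptr=13 lookahead=* remaining=[* id $]
Step 33: shift *. Stack=[T *] ptr=14 lookahead=id remaining=[id $]
Step 34: shift id. Stack=[T * id] ptr=15 lookahead=$ remaining=[$]
Step 35: reduce F->id. Stack=[T * F] ptr=15 lookahead=$ remaining=[$]
Step 36: reduce T->T * F. Stack=[T] ptr=15 lookahead=$ remaining=[$]
Step 37: reduce E->T. Stack=[E] ptr=15 lookahead=$ remaining=[$]
Step 38: accept. Stack=[E] ptr=15 lookahead=$ remaining=[$]

Answer: 8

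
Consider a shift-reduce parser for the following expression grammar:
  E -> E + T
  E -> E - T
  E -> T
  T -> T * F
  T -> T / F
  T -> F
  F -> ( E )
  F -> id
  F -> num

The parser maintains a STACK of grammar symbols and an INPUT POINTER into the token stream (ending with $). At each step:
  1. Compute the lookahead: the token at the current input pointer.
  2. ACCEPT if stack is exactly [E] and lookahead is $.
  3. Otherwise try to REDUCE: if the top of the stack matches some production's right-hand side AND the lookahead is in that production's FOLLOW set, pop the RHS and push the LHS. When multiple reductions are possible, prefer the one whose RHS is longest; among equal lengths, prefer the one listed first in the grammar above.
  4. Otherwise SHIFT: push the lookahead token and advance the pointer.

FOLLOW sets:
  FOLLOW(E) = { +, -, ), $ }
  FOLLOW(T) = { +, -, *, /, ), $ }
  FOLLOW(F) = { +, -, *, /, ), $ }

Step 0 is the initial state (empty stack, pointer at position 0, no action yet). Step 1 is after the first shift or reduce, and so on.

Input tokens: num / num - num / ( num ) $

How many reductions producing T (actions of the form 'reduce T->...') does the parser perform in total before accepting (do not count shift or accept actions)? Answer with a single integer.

Step 1: shift num. Stack=[num] ptr=1 lookahead=/ remaining=[/ num - num / ( num ) $]
Step 2: reduce F->num. Stack=[F] ptr=1 lookahead=/ remaining=[/ num - num / ( num ) $]
Step 3: reduce T->F. Stack=[T] ptr=1 lookahead=/ remaining=[/ num - num / ( num ) $]
Step 4: shift /. Stack=[T /] ptr=2 lookahead=num remaining=[num - num / ( num ) $]
Step 5: shift num. Stack=[T / num] ptr=3 lookahead=- remaining=[- num / ( num ) $]
Step 6: reduce F->num. Stack=[T / F] ptr=3 lookahead=- remaining=[- num / ( num ) $]
Step 7: reduce T->T / F. Stack=[T] ptr=3 lookahead=- remaining=[- num / ( num ) $]
Step 8: reduce E->T. Stack=[E] ptr=3 lookahead=- remaining=[- num / ( num ) $]
Step 9: shift -. Stack=[E -] ptr=4 lookahead=num remaining=[num / ( num ) $]
Step 10: shift num. Stack=[E - num] ptr=5 lookahead=/ remaining=[/ ( num ) $]
Step 11: reduce F->num. Stack=[E - F] ptr=5 lookahead=/ remaining=[/ ( num ) $]
Step 12: reduce T->F. Stack=[E - T] ptr=5 lookahead=/ remaining=[/ ( num ) $]
Step 13: shift /. Stack=[E - T /] ptr=6 lookahead=( remaining=[( num ) $]
Step 14: shift (. Stack=[E - T / (] ptr=7 lookahead=num remaining=[num ) $]
Step 15: shift num. Stack=[E - T / ( num] ptr=8 lookahead=) remaining=[) $]
Step 16: reduce F->num. Stack=[E - T / ( F] ptr=8 lookahead=) remaining=[) $]
Step 17: reduce T->F. Stack=[E - T / ( T] ptr=8 lookahead=) remaining=[) $]
Step 18: reduce E->T. Stack=[E - T / ( E] ptr=8 lookahead=) remaining=[) $]
Step 19: shift ). Stack=[E - T / ( E )] ptr=9 lookahead=$ remaining=[$]
Step 20: reduce F->( E ). Stack=[E - T / F] ptr=9 lookahead=$ remaining=[$]
Step 21: reduce T->T / F. Stack=[E - T] ptr=9 lookahead=$ remaining=[$]
Step 22: reduce E->E - T. Stack=[E] ptr=9 lookahead=$ remaining=[$]
Step 23: accept. Stack=[E] ptr=9 lookahead=$ remaining=[$]

Answer: 5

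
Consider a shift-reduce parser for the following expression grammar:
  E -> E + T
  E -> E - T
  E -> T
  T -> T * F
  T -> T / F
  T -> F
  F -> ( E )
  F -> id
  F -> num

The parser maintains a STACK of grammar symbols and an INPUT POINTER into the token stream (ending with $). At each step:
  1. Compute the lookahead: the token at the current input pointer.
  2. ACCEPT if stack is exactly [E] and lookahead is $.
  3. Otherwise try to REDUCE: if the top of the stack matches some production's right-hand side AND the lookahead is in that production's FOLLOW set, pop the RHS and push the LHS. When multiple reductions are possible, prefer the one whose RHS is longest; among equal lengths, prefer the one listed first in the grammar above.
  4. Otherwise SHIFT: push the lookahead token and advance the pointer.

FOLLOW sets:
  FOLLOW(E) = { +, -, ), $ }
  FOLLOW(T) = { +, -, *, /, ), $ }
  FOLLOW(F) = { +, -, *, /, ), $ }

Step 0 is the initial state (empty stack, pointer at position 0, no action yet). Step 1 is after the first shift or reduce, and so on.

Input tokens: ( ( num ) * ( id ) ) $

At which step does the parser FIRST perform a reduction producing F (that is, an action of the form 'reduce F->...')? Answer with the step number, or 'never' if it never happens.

Step 1: shift (. Stack=[(] ptr=1 lookahead=( remaining=[( num ) * ( id ) ) $]
Step 2: shift (. Stack=[( (] ptr=2 lookahead=num remaining=[num ) * ( id ) ) $]
Step 3: shift num. Stack=[( ( num] ptr=3 lookahead=) remaining=[) * ( id ) ) $]
Step 4: reduce F->num. Stack=[( ( F] ptr=3 lookahead=) remaining=[) * ( id ) ) $]

Answer: 4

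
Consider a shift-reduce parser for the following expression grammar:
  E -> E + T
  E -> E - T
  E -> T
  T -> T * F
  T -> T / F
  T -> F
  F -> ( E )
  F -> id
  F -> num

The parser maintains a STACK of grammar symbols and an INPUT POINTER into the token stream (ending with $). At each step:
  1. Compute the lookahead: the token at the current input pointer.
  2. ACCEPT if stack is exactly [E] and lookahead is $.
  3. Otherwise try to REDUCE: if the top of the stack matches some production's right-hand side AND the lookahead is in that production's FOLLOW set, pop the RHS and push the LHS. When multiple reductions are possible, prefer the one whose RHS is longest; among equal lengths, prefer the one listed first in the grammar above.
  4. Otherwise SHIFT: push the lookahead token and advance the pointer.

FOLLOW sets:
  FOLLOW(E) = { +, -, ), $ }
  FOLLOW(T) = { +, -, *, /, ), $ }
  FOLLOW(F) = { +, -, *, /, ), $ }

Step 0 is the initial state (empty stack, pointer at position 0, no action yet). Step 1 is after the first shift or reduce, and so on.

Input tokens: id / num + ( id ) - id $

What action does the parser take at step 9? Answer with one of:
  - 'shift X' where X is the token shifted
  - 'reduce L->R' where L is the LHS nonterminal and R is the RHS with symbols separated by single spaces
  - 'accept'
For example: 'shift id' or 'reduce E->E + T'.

Answer: shift +

Derivation:
Step 1: shift id. Stack=[id] ptr=1 lookahead=/ remaining=[/ num + ( id ) - id $]
Step 2: reduce F->id. Stack=[F] ptr=1 lookahead=/ remaining=[/ num + ( id ) - id $]
Step 3: reduce T->F. Stack=[T] ptr=1 lookahead=/ remaining=[/ num + ( id ) - id $]
Step 4: shift /. Stack=[T /] ptr=2 lookahead=num remaining=[num + ( id ) - id $]
Step 5: shift num. Stack=[T / num] ptr=3 lookahead=+ remaining=[+ ( id ) - id $]
Step 6: reduce F->num. Stack=[T / F] ptr=3 lookahead=+ remaining=[+ ( id ) - id $]
Step 7: reduce T->T / F. Stack=[T] ptr=3 lookahead=+ remaining=[+ ( id ) - id $]
Step 8: reduce E->T. Stack=[E] ptr=3 lookahead=+ remaining=[+ ( id ) - id $]
Step 9: shift +. Stack=[E +] ptr=4 lookahead=( remaining=[( id ) - id $]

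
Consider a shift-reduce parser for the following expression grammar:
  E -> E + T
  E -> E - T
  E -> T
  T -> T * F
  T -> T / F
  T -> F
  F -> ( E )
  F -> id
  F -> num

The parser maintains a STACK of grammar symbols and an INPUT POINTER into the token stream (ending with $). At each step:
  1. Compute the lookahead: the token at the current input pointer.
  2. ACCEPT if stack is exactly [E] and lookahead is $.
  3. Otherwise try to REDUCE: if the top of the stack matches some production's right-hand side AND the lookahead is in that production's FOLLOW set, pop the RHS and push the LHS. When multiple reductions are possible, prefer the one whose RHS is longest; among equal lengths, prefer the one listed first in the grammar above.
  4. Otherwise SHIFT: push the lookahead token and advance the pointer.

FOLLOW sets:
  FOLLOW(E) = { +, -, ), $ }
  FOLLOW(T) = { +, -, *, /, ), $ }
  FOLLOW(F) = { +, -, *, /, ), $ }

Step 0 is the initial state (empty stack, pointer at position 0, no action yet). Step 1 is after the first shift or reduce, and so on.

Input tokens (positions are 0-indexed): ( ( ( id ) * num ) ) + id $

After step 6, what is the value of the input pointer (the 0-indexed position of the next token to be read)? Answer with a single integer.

Answer: 4

Derivation:
Step 1: shift (. Stack=[(] ptr=1 lookahead=( remaining=[( ( id ) * num ) ) + id $]
Step 2: shift (. Stack=[( (] ptr=2 lookahead=( remaining=[( id ) * num ) ) + id $]
Step 3: shift (. Stack=[( ( (] ptr=3 lookahead=id remaining=[id ) * num ) ) + id $]
Step 4: shift id. Stack=[( ( ( id] ptr=4 lookahead=) remaining=[) * num ) ) + id $]
Step 5: reduce F->id. Stack=[( ( ( F] ptr=4 lookahead=) remaining=[) * num ) ) + id $]
Step 6: reduce T->F. Stack=[( ( ( T] ptr=4 lookahead=) remaining=[) * num ) ) + id $]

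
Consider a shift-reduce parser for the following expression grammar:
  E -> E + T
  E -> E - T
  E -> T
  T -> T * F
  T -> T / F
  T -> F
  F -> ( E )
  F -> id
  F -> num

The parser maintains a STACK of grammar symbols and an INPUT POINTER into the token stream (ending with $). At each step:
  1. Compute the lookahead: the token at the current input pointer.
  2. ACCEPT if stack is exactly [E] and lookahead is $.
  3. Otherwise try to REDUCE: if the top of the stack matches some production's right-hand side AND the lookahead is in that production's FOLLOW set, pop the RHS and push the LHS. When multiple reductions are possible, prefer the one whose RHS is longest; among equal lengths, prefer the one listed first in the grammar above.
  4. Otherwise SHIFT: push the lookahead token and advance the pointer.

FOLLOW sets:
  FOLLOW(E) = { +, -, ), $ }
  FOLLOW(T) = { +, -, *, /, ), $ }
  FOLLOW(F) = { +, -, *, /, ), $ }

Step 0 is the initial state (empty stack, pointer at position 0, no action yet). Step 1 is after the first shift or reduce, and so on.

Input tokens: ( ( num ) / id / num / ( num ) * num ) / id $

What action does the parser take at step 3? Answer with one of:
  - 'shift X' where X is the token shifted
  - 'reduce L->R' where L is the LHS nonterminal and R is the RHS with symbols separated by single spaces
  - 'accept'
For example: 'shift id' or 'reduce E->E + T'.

Step 1: shift (. Stack=[(] ptr=1 lookahead=( remaining=[( num ) / id / num / ( num ) * num ) / id $]
Step 2: shift (. Stack=[( (] ptr=2 lookahead=num remaining=[num ) / id / num / ( num ) * num ) / id $]
Step 3: shift num. Stack=[( ( num] ptr=3 lookahead=) remaining=[) / id / num / ( num ) * num ) / id $]

Answer: shift num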